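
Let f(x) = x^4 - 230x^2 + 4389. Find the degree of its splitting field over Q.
[K : Q] = 4

Solving the quadratic in x^2: x^2 = (230 ± √(230^2 - 4·4389))/2 = (230 ± √35344)/2 = (230 ± 188)/2, giving x^2 = 21 or x^2 = 209. So f(x) = (x^2 - 21)(x^2 - 209) and the roots of f are ±√21, ±√209. Hence the splitting field is K = Q(√21, √209). Since 21 and 209 are distinct squarefree integers > 1, their product 4389 is not a perfect square, so √209 ∉ Q(√21). By the tower law [K:Q] = [Q(√21,√209):Q(√21)] · [Q(√21):Q] = 2 · 2 = 4.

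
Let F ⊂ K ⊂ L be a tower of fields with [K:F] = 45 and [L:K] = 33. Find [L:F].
[L:F] = 1485

The tower law says that for any tower of field extensions F ⊂ K ⊂ L with finite degrees, [L:F] = [L:K] · [K:F]. Here this gives [L:F] = 33 · 45 = 1485.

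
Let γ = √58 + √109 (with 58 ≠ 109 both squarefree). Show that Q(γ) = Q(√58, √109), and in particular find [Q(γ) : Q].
[Q(γ) : Q] = 4 (equivalently, Q(γ) = Q(√58, √109))

Obviously Q(γ) ⊆ Q(√58, √109), and [Q(√58, √109):Q] = 4 (since 58, 109 are distinct squarefree integers > 1 with 6322 not a perfect square). To show equality we compute the minimal polynomial of γ. From γ = √58 + √109: γ^2 = 58 + 2√(6322) + 109 = 167 + 2√(6322), so γ^2 - 167 = 2√(6322); squaring, (γ^2 - 167)^2 = 4·6322, i.e. γ^4 - 334γ^2 + 27889 - 25288 = 0, i.e. γ^4 - 334γ^2 + 2601 = 0. So γ is a root of x^4 - 334x^2 + 2601. This polynomial is irreducible over Q: it has no rational root (each ±√58 ± √109 is irrational), and any factorization into two quadratics over Q would force √(6322) ∈ Q (pairing opposite roots) or √58, √109 ∈ Q (other pairings), all impossible. Hence [Q(γ):Q] = 4 = [Q(√58, √109):Q], so Q(γ) = Q(√58, √109).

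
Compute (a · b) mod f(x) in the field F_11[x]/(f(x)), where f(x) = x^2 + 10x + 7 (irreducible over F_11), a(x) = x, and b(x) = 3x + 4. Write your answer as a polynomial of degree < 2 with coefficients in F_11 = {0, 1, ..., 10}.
a · b ≡ 7x + 1 (mod f(x))

Multiply in F_11[x]: a(x)·b(x) = (x)·(3x + 4) = 3x^2 + 4x. This has degree ≥ 2, so divide by f(x) over F_11: 3x^2 + 4x = (3)·(x^2 + 10x + 7) + (7x + 1). Hence a·b ≡ 7x + 1 (mod f). (F_11[x]/(f) is a field with 11^2 = 121 elements since f is irreducible of degree 2.)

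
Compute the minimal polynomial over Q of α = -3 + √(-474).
m_α(x) = x^2 + 6x + 483

From α + 3 = √(-474), squaring gives (α + 3)^2 = -474, i.e. α^2 + 6α + 9 = -474, so α^2 + 6α + 483 = 0. The discriminant of x^2 + 6x + 483 is (6)^2 - 4·(483) = 36 - 1932 = -1896, and 4·(-474) is not a perfect square in Q since -474 is squarefree and ≠ 1. Hence x^2 + 6x + 483 is irreducible over Q and is the minimal polynomial of α.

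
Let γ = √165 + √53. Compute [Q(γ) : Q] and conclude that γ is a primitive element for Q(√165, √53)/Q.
[Q(γ) : Q] = 4 (equivalently, Q(γ) = Q(√165, √53))

Obviously Q(γ) ⊆ Q(√165, √53), and [Q(√165, √53):Q] = 4 (since 165, 53 are distinct squarefree integers > 1 with 8745 not a perfect square). To show equality we compute the minimal polynomial of γ. From γ = √165 + √53: γ^2 = 165 + 2√(8745) + 53 = 218 + 2√(8745), so γ^2 - 218 = 2√(8745); squaring, (γ^2 - 218)^2 = 4·8745, i.e. γ^4 - 436γ^2 + 47524 - 34980 = 0, i.e. γ^4 - 436γ^2 + 12544 = 0. So γ is a root of x^4 - 436x^2 + 12544. This polynomial is irreducible over Q: it has no rational root (each ±√165 ± √53 is irrational), and any factorization into two quadratics over Q would force √(8745) ∈ Q (pairing opposite roots) or √165, √53 ∈ Q (other pairings), all impossible. Hence [Q(γ):Q] = 4 = [Q(√165, √53):Q], so Q(γ) = Q(√165, √53).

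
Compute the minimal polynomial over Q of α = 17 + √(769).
m_α(x) = x^2 - 34x - 480

From α - 17 = √(769), squaring gives (α - 17)^2 = 769, i.e. α^2 - 34α + 289 = 769, so α^2 - 34α - 480 = 0. The discriminant of x^2 - 34x - 480 is (-34)^2 - 4·(-480) = 1156 + 1920 = 3076, and 4·(769) is not a perfect square in Q since 769 is squarefree and ≠ 1. Hence x^2 - 34x - 480 is irreducible over Q and is the minimal polynomial of α.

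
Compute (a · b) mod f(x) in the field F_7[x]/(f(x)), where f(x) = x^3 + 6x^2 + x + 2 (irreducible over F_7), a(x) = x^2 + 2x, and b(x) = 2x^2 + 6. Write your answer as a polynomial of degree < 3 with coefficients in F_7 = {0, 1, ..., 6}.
a · b ≡ 3x^2 + 2x + 2 (mod f(x))

Multiply in F_7[x]: a(x)·b(x) = (x^2 + 2x)·(2x^2 + 6) = 2x^4 + 4x^3 + 6x^2 + 5x. This has degree ≥ 3, so divide by f(x) over F_7: 2x^4 + 4x^3 + 6x^2 + 5x = (2x + 6)·(x^3 + 6x^2 + x + 2) + (3x^2 + 2x + 2). Hence a·b ≡ 3x^2 + 2x + 2 (mod f). (F_7[x]/(f) is a field with 7^3 = 343 elements since f is irreducible of degree 3.)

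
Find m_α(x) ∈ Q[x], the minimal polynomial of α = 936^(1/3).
m_α(x) = x^3 - 936

α satisfies α^3 = 936, so x^3 - 936 annihilates α. By the rational root test, a rational root p/q (in lowest terms) of x^3 - 936 would satisfy p^3 = 936 q^3, forcing q = 1 and p^3 = 936; but 936 is not a perfect cube, contradiction. A monic cubic over Q with no rational root is irreducible (any nontrivial factorization would include a linear factor). Hence x^3 - 936 is the minimal polynomial of α, and in particular [Q(α):Q] = 3.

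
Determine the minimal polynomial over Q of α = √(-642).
m_α(x) = x^2 + 642

α satisfies α^2 + 642 = 0, so x^2 + 642 annihilates α. Since d = -642 is squarefree and ≠ 1, it is not a perfect square in Q, so x^2 + 642 has no rational root and is therefore irreducible over Q (a degree-2 polynomial over a field is irreducible iff it has no root). Hence m_α(x) = x^2 + 642.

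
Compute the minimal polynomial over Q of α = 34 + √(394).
m_α(x) = x^2 - 68x + 762

From α - 34 = √(394), squaring gives (α - 34)^2 = 394, i.e. α^2 - 68α + 1156 = 394, so α^2 - 68α + 762 = 0. The discriminant of x^2 - 68x + 762 is (-68)^2 - 4·(762) = 4624 - 3048 = 1576, and 4·(394) is not a perfect square in Q since 394 is squarefree and ≠ 1. Hence x^2 - 68x + 762 is irreducible over Q and is the minimal polynomial of α.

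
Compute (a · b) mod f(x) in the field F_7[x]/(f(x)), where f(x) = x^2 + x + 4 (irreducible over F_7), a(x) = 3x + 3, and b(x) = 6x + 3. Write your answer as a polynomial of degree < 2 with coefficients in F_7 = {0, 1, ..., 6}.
a · b ≡ 2x (mod f(x))

Multiply in F_7[x]: a(x)·b(x) = (3x + 3)·(6x + 3) = 4x^2 + 6x + 2. This has degree ≥ 2, so divide by f(x) over F_7: 4x^2 + 6x + 2 = (4)·(x^2 + x + 4) + (2x). Hence a·b ≡ 2x (mod f). (F_7[x]/(f) is a field with 7^2 = 49 elements since f is irreducible of degree 2.)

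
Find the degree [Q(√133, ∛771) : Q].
[Q(√133, ∛771) : Q] = 6

Let L = Q(√133, ∛771). Since Q(√133) ⊂ L and [Q(√133):Q] = 2, the tower law gives 2 | [L:Q]. Likewise Q(∛771) ⊂ L with [Q(∛771):Q] = 3 (because 771 is not a perfect cube), so 3 | [L:Q]. As gcd(2,3) = 1, [L:Q] is divisible by 6. Conversely L is generated over Q by √133 and ∛771, so [L:Q] ≤ 2·3 = 6. Therefore [Q(√133, ∛771) : Q] = 6.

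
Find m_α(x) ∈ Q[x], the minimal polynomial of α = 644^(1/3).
m_α(x) = x^3 - 644

α satisfies α^3 = 644, so x^3 - 644 annihilates α. By the rational root test, a rational root p/q (in lowest terms) of x^3 - 644 would satisfy p^3 = 644 q^3, forcing q = 1 and p^3 = 644; but 644 is not a perfect cube, contradiction. A monic cubic over Q with no rational root is irreducible (any nontrivial factorization would include a linear factor). Hence x^3 - 644 is the minimal polynomial of α, and in particular [Q(α):Q] = 3.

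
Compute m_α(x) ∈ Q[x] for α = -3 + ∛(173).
m_α(x) = x^3 + 9x^2 + 27x - 146

Set β = α + 3 = ∛(173), so β^3 = 173. Then (α + 3)^3 - 173 = 0, i.e. α is a root of g(x) = (x + 3)^3 - 173 = x^3 + 9x^2 + 27x - 146. Since g(x) = h(x + 3) where h(x) = x^3 - 173, and h is irreducible over Q (because 173 is not a perfect cube, so h has no rational root, and a monic cubic with no rational root is irreducible), g is also irreducible (irreducibility is preserved under the substitution x → x + 3). Hence m_α(x) = x^3 + 9x^2 + 27x - 146.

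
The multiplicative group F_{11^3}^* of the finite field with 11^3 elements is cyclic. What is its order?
|F_{11^3}^*| = 1330

F_{11^3} has 11^3 = 1331 elements; its multiplicative group consists of all nonzero elements, so |F_{11^3}^*| = 1331 - 1 = 1330. (It is cyclic since any finite subgroup of the multiplicative group of a field is cyclic.)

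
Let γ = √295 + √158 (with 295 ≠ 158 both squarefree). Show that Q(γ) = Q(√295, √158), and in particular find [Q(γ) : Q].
[Q(γ) : Q] = 4 (equivalently, Q(γ) = Q(√295, √158))

Obviously Q(γ) ⊆ Q(√295, √158), and [Q(√295, √158):Q] = 4 (since 295, 158 are distinct squarefree integers > 1 with 46610 not a perfect square). To show equality we compute the minimal polynomial of γ. From γ = √295 + √158: γ^2 = 295 + 2√(46610) + 158 = 453 + 2√(46610), so γ^2 - 453 = 2√(46610); squaring, (γ^2 - 453)^2 = 4·46610, i.e. γ^4 - 906γ^2 + 205209 - 186440 = 0, i.e. γ^4 - 906γ^2 + 18769 = 0. So γ is a root of x^4 - 906x^2 + 18769. This polynomial is irreducible over Q: it has no rational root (each ±√295 ± √158 is irrational), and any factorization into two quadratics over Q would force √(46610) ∈ Q (pairing opposite roots) or √295, √158 ∈ Q (other pairings), all impossible. Hence [Q(γ):Q] = 4 = [Q(√295, √158):Q], so Q(γ) = Q(√295, √158).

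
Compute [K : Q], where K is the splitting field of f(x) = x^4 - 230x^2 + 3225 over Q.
[K : Q] = 4

Solving the quadratic in x^2: x^2 = (230 ± √(230^2 - 4·3225))/2 = (230 ± √40000)/2 = (230 ± 200)/2, giving x^2 = 15 or x^2 = 215. So f(x) = (x^2 - 15)(x^2 - 215) and the roots of f are ±√15, ±√215. Hence the splitting field is K = Q(√15, √215). Since 15 and 215 are distinct squarefree integers > 1, their product 3225 is not a perfect square, so √215 ∉ Q(√15). By the tower law [K:Q] = [Q(√15,√215):Q(√15)] · [Q(√15):Q] = 2 · 2 = 4.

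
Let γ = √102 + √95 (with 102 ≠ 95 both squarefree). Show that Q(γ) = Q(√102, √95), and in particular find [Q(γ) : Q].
[Q(γ) : Q] = 4 (equivalently, Q(γ) = Q(√102, √95))

Obviously Q(γ) ⊆ Q(√102, √95), and [Q(√102, √95):Q] = 4 (since 102, 95 are distinct squarefree integers > 1 with 9690 not a perfect square). To show equality we compute the minimal polynomial of γ. From γ = √102 + √95: γ^2 = 102 + 2√(9690) + 95 = 197 + 2√(9690), so γ^2 - 197 = 2√(9690); squaring, (γ^2 - 197)^2 = 4·9690, i.e. γ^4 - 394γ^2 + 38809 - 38760 = 0, i.e. γ^4 - 394γ^2 + 49 = 0. So γ is a root of x^4 - 394x^2 + 49. This polynomial is irreducible over Q: it has no rational root (each ±√102 ± √95 is irrational), and any factorization into two quadratics over Q would force √(9690) ∈ Q (pairing opposite roots) or √102, √95 ∈ Q (other pairings), all impossible. Hence [Q(γ):Q] = 4 = [Q(√102, √95):Q], so Q(γ) = Q(√102, √95).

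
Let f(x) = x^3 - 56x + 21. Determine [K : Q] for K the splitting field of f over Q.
[K : Q] = 6

By the rational root test, any rational root of the monic integer polynomial f(x) = x^3 - 56x + 21 must be an integer dividing the constant term 21, i.e. one of ±{1, 3, 7, 21}. Evaluating: f(1) = -34, f(-1) = 76, f(3) = -120, f(-3) = 162, f(7) = -28, f(-7) = 70, f(21) = 8106, f(-21) = -8064; none is 0, so f has no rational root and is therefore irreducible over Q (a cubic with no linear factor over a field is irreducible). For an irreducible cubic, the Galois group is A_3 or S_3 according as the discriminant disc(f) = -4a^3 - 27b^2 = -4·(-56)^3 - 27·(21)^2 = 690557 is or is not a square in Q. Here disc(f) = 690557 is not a perfect square in Q, so the Galois group of f over Q is not contained in A_3 and must be all of S_3. The splitting field has degree |S_3| = 6 over Q, so [K : Q] = 6.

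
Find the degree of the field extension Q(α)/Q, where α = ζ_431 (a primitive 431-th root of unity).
[Q(α):Q] = 430

The minimal polynomial of ζ_431 over Q is the 431-th cyclotomic polynomial Φ_431(x), which is irreducible over Q and has degree φ(431) = 430. Hence [Q(α):Q] = φ(431) = 430.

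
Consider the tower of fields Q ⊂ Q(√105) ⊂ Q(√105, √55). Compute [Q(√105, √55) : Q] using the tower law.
[Q(√105, √55) : Q] = 4

[Q(√105):Q] = 2 (min poly x^2 - 105, irreducible since 105 is squarefree > 1). For the top step, suppose √55 ∈ Q(√105), say √55 = c + d√105 with c, d ∈ Q. Squaring: 55 = c^2 + 105d^2 + 2cd√105. Since √105 ∉ Q this forces 2cd = 0. If d = 0 then √55 = c ∈ Q, contradicting 55 squarefree > 1. If c = 0 then 55 = 105d^2, so 105·55 = (105d)^2 is a perfect square in Q — but 105·55 = 5775 is not a perfect square (since 105 and 55 are distinct squarefree integers). Contradiction. Hence √55 ∉ Q(√105), so x^2 - 55 stays irreducible over Q(√105) and [Q(√105, √55) : Q(√105)] = 2. By the tower law, [Q(√105, √55) : Q] = 2 · 2 = 4.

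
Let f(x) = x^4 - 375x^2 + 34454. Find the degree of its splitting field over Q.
[K : Q] = 4

Solving the quadratic in x^2: x^2 = (375 ± √(375^2 - 4·34454))/2 = (375 ± √2809)/2 = (375 ± 53)/2, giving x^2 = 161 or x^2 = 214. So f(x) = (x^2 - 161)(x^2 - 214) and the roots of f are ±√161, ±√214. Hence the splitting field is K = Q(√161, √214). Since 161 and 214 are distinct squarefree integers > 1, their product 34454 is not a perfect square, so √214 ∉ Q(√161). By the tower law [K:Q] = [Q(√161,√214):Q(√161)] · [Q(√161):Q] = 2 · 2 = 4.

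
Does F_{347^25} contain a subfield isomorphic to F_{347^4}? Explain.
No: F_{347^4} is not a subfield of F_{347^25}

F_{p^m} embeds in F_{p^n} iff m | n. Here 4 ∤ 25 (since 25 = 6·4 + 1 with remainder 1 ≠ 0), so F_{347^4} is not a subfield of F_{347^25}. Equivalently: if it were, the tower law would give 4 = [F_{347^4}:F_347] dividing [F_{347^25}:F_347] = 25, contradiction.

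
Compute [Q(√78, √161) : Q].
[Q(√78, √161) : Q] = 4

[Q(√78):Q] = 2 (min poly x^2 - 78, irreducible since 78 is squarefree > 1). For the top step, suppose √161 ∈ Q(√78), say √161 = c + d√78 with c, d ∈ Q. Squaring: 161 = c^2 + 78d^2 + 2cd√78. Since √78 ∉ Q this forces 2cd = 0. If d = 0 then √161 = c ∈ Q, contradicting 161 squarefree > 1. If c = 0 then 161 = 78d^2, so 78·161 = (78d)^2 is a perfect square in Q — but 78·161 = 12558 is not a perfect square (since 78 and 161 are distinct squarefree integers). Contradiction. Hence √161 ∉ Q(√78), so x^2 - 161 stays irreducible over Q(√78) and [Q(√78, √161) : Q(√78)] = 2. By the tower law, [Q(√78, √161) : Q] = 2 · 2 = 4.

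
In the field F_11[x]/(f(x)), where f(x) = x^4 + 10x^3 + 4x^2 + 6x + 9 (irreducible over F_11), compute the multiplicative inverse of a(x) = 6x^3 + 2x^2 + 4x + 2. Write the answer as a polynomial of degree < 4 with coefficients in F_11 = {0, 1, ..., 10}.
a(x)^(-1) ≡ 10x^2 + 5x + 6 (mod f(x))

Since f is irreducible over F_11, F_11[x]/(f) is a field and a(x) ≠ 0 has an inverse. Apply the extended Euclidean algorithm to f(x) and a(x) in F_11[x]: f(x) = (2x + 1)·a(x) + (5x^2 + 9x + 7);  a(x) = (10x)·(5x^2 + 9x + 7) + (2). The last nonzero remainder is the constant 2 = gcd(f, a) in F_11. Back-substituting through the division chain expresses 2 = s(x)·a(x) + t(x)·f(x) with s(x) ≡ 9x^2 + 10x + 1 (mod f), so (9x^2 + 10x + 1)·a(x) ≡ 2 (mod f). Multiplying by 2^(-1) ≡ 6 in F_11 gives a(x)^(-1) ≡ 6·(9x^2 + 10x + 1) ≡ 10x^2 + 5x + 6 (mod f). Check: (6x^3 + 2x^2 + 4x + 2)·(10x^2 + 5x + 6) = 5x^5 + 6x^4 + 9x^3 + 8x^2 + x + 1 ≡ 1 (mod x^4 + 10x^3 + 4x^2 + 6x + 9).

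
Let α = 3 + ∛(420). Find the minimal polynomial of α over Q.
m_α(x) = x^3 - 9x^2 + 27x - 447

Set β = α - 3 = ∛(420), so β^3 = 420. Then (α - 3)^3 - 420 = 0, i.e. α is a root of g(x) = (x - 3)^3 - 420 = x^3 - 9x^2 + 27x - 447. Since g(x) = h(x - 3) where h(x) = x^3 - 420, and h is irreducible over Q (because 420 is not a perfect cube, so h has no rational root, and a monic cubic with no rational root is irreducible), g is also irreducible (irreducibility is preserved under the substitution x → x - 3). Hence m_α(x) = x^3 - 9x^2 + 27x - 447.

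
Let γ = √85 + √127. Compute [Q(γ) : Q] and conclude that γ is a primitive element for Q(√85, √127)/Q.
[Q(γ) : Q] = 4 (equivalently, Q(γ) = Q(√85, √127))

Obviously Q(γ) ⊆ Q(√85, √127), and [Q(√85, √127):Q] = 4 (since 85, 127 are distinct squarefree integers > 1 with 10795 not a perfect square). To show equality we compute the minimal polynomial of γ. From γ = √85 + √127: γ^2 = 85 + 2√(10795) + 127 = 212 + 2√(10795), so γ^2 - 212 = 2√(10795); squaring, (γ^2 - 212)^2 = 4·10795, i.e. γ^4 - 424γ^2 + 44944 - 43180 = 0, i.e. γ^4 - 424γ^2 + 1764 = 0. So γ is a root of x^4 - 424x^2 + 1764. This polynomial is irreducible over Q: it has no rational root (each ±√85 ± √127 is irrational), and any factorization into two quadratics over Q would force √(10795) ∈ Q (pairing opposite roots) or √85, √127 ∈ Q (other pairings), all impossible. Hence [Q(γ):Q] = 4 = [Q(√85, √127):Q], so Q(γ) = Q(√85, √127).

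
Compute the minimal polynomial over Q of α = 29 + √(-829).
m_α(x) = x^2 - 58x + 1670

From α - 29 = √(-829), squaring gives (α - 29)^2 = -829, i.e. α^2 - 58α + 841 = -829, so α^2 - 58α + 1670 = 0. The discriminant of x^2 - 58x + 1670 is (-58)^2 - 4·(1670) = 3364 - 6680 = -3316, and 4·(-829) is not a perfect square in Q since -829 is squarefree and ≠ 1. Hence x^2 - 58x + 1670 is irreducible over Q and is the minimal polynomial of α.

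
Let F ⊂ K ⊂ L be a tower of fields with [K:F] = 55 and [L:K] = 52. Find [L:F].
[L:F] = 2860

The tower law says that for any tower of field extensions F ⊂ K ⊂ L with finite degrees, [L:F] = [L:K] · [K:F]. Here this gives [L:F] = 52 · 55 = 2860.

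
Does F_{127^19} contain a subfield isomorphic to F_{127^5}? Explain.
No: F_{127^5} is not a subfield of F_{127^19}

F_{p^m} embeds in F_{p^n} iff m | n. Here 5 ∤ 19 (since 19 = 3·5 + 4 with remainder 4 ≠ 0), so F_{127^5} is not a subfield of F_{127^19}. Equivalently: if it were, the tower law would give 5 = [F_{127^5}:F_127] dividing [F_{127^19}:F_127] = 19, contradiction.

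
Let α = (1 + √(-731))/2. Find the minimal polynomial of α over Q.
m_α(x) = x^2 - x + 183

From 2α - 1 = √(-731), squaring gives (2α - 1)^2 = -731, i.e. 4α^2 - 4α + 1 = -731, so α^2 - α + (1 + 731)/4 = 0. Since -731 ≡ 1 (mod 4), (1 + 731)/4 = 183 ∈ Z. The polynomial x^2 - x + 183 has discriminant 1 - 4·(183) = -731, which is not a perfect square in Q (d = -731 is squarefree and ≠ 1), so x^2 - x + 183 is irreducible over Q. It is the minimal polynomial of α.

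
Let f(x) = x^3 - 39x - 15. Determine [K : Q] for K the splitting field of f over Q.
[K : Q] = 6

By the rational root test, any rational root of the monic integer polynomial f(x) = x^3 - 39x - 15 must be an integer dividing the constant term -15, i.e. one of ±{1, 3, 5, 15}. Evaluating: f(1) = -53, f(-1) = 23, f(3) = -105, f(-3) = 75, f(5) = -85, f(-5) = 55, f(15) = 2775, f(-15) = -2805; none is 0, so f has no rational root and is therefore irreducible over Q (a cubic with no linear factor over a field is irreducible). For an irreducible cubic, the Galois group is A_3 or S_3 according as the discriminant disc(f) = -4a^3 - 27b^2 = -4·(-39)^3 - 27·(-15)^2 = 231201 is or is not a square in Q. Here disc(f) = 231201 is not a perfect square in Q, so the Galois group of f over Q is not contained in A_3 and must be all of S_3. The splitting field has degree |S_3| = 6 over Q, so [K : Q] = 6.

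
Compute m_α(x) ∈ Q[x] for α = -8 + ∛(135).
m_α(x) = x^3 + 24x^2 + 192x + 377

Set β = α + 8 = ∛(135), so β^3 = 135. Then (α + 8)^3 - 135 = 0, i.e. α is a root of g(x) = (x + 8)^3 - 135 = x^3 + 24x^2 + 192x + 377. Since g(x) = h(x + 8) where h(x) = x^3 - 135, and h is irreducible over Q (because 135 is not a perfect cube, so h has no rational root, and a monic cubic with no rational root is irreducible), g is also irreducible (irreducibility is preserved under the substitution x → x + 8). Hence m_α(x) = x^3 + 24x^2 + 192x + 377.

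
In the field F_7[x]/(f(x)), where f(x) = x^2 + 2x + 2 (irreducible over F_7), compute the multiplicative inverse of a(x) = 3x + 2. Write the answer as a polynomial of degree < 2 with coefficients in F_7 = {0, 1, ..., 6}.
a(x)^(-1) ≡ 6x + 1 (mod f(x))

Since f is irreducible over F_7, F_7[x]/(f) is a field and a(x) ≠ 0 has an inverse. Apply the extended Euclidean algorithm to f(x) and a(x) in F_7[x]: f(x) = (5x + 2)·a(x) + (5). The last nonzero remainder is the constant 5 = gcd(f, a) in F_7. Back-substituting through the division chain expresses 5 = s(x)·a(x) + t(x)·f(x) with s(x) ≡ 2x + 5 (mod f), so (2x + 5)·a(x) ≡ 5 (mod f). Multiplying by 5^(-1) ≡ 3 in F_7 gives a(x)^(-1) ≡ 3·(2x + 5) ≡ 6x + 1 (mod f). Check: (3x + 2)·(6x + 1) = 4x^2 + x + 2 ≡ 1 (mod x^2 + 2x + 2).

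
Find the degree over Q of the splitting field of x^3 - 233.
[K : Q] = 6

The roots of x^3 - 233 are ∛233, ω∛233, ω^2∛233 where ω = e^(2πi/3) is a primitive cube root of unity, so K = Q(∛233, ω). Now [Q(∛233):Q] = 3 (since 233 is not a perfect cube, x^3 - 233 is irreducible) and [Q(ω):Q] = 2. Both 2 and 3 divide [K:Q], and [K:Q] ≤ 3·2 = 6, so [K:Q] = 6. (Equivalently: Q(∛233) ⊂ R but ω ∉ R, so [K : Q(∛233)] = 2.)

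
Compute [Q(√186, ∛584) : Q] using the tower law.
[Q(√186, ∛584) : Q] = 6

Let L = Q(√186, ∛584). Since Q(√186) ⊂ L and [Q(√186):Q] = 2, the tower law gives 2 | [L:Q]. Likewise Q(∛584) ⊂ L with [Q(∛584):Q] = 3 (because 584 is not a perfect cube), so 3 | [L:Q]. As gcd(2,3) = 1, [L:Q] is divisible by 6. Conversely L is generated over Q by √186 and ∛584, so [L:Q] ≤ 2·3 = 6. Therefore [Q(√186, ∛584) : Q] = 6.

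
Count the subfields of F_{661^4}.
F_{661^4} has 3 subfields

The subfields of F_{p^n} are exactly the fields F_{p^d} for d | n (each is the fixed field of the unique index-d subgroup of Gal(F_{p^n}/F_p) ≅ Z/nZ). The divisors of n = 4 are {1, 2, 4}, giving 3 subfields: F_{661^1}, F_{661^2}, F_{661^4}.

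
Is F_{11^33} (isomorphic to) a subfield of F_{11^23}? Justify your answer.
No: F_{11^33} is not a subfield of F_{11^23}

F_{p^m} embeds in F_{p^n} iff m | n. Here 33 ∤ 23 (since 23 = 0·33 + 23 with remainder 23 ≠ 0), so F_{11^33} is not a subfield of F_{11^23}. Equivalently: if it were, the tower law would give 33 = [F_{11^33}:F_11] dividing [F_{11^23}:F_11] = 23, contradiction.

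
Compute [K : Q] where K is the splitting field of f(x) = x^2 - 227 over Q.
[K : Q] = 2

f(x) = x^2 - 227 factors as (x - √227)(x + √227). The splitting field is K = Q(√227). Since 227 is squarefree and > 1, it is not a perfect square, so x^2 - 227 is irreducible over Q and [Q(√227) : Q] = 2. Hence [K : Q] = 2.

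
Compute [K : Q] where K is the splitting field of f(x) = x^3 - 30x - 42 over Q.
[K : Q] = 6

By the rational root test, any rational root of the monic integer polynomial f(x) = x^3 - 30x - 42 must be an integer dividing the constant term -42, i.e. one of ±{1, 2, 3, 6, 7, 14, 21, 42}. Evaluating: f(1) = -71, f(-1) = -13, f(2) = -94, f(-2) = 10, f(3) = -105, f(-3) = 21, f(6) = -6, f(-6) = -78, f(7) = 91, f(-7) = -175, f(14) = 2282, f(-14) = -2366, f(21) = 8589, f(-21) = -8673, f(42) = 72786, f(-42) = -72870; none is 0, so f has no rational root and is therefore irreducible over Q (a cubic with no linear factor over a field is irreducible). For an irreducible cubic, the Galois group is A_3 or S_3 according as the discriminant disc(f) = -4a^3 - 27b^2 = -4·(-30)^3 - 27·(-42)^2 = 60372 is or is not a square in Q. Here disc(f) = 60372 is not a perfect square in Q, so the Galois group of f over Q is not contained in A_3 and must be all of S_3. The splitting field has degree |S_3| = 6 over Q, so [K : Q] = 6.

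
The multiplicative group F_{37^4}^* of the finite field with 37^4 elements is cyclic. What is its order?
|F_{37^4}^*| = 1874160

F_{37^4} has 37^4 = 1874161 elements; its multiplicative group consists of all nonzero elements, so |F_{37^4}^*| = 1874161 - 1 = 1874160. (It is cyclic since any finite subgroup of the multiplicative group of a field is cyclic.)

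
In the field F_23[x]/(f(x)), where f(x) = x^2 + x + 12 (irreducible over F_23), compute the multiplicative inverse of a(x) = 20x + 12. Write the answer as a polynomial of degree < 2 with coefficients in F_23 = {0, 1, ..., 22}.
a(x)^(-1) ≡ 6x + 7 (mod f(x))

Since f is irreducible over F_23, F_23[x]/(f) is a field and a(x) ≠ 0 has an inverse. Apply the extended Euclidean algorithm to f(x) and a(x) in F_23[x]: f(x) = (15x + 6)·a(x) + (9). The last nonzero remainder is the constant 9 = gcd(f, a) in F_23. Back-substituting through the division chain expresses 9 = s(x)·a(x) + t(x)·f(x) with s(x) ≡ 8x + 17 (mod f), so (8x + 17)·a(x) ≡ 9 (mod f). Multiplying by 9^(-1) ≡ 18 in F_23 gives a(x)^(-1) ≡ 18·(8x + 17) ≡ 6x + 7 (mod f). Check: (20x + 12)·(6x + 7) = 5x^2 + 5x + 15 ≡ 1 (mod x^2 + x + 12).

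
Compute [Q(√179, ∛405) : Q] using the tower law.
[Q(√179, ∛405) : Q] = 6

Let L = Q(√179, ∛405). Since Q(√179) ⊂ L and [Q(√179):Q] = 2, the tower law gives 2 | [L:Q]. Likewise Q(∛405) ⊂ L with [Q(∛405):Q] = 3 (because 405 is not a perfect cube), so 3 | [L:Q]. As gcd(2,3) = 1, [L:Q] is divisible by 6. Conversely L is generated over Q by √179 and ∛405, so [L:Q] ≤ 2·3 = 6. Therefore [Q(√179, ∛405) : Q] = 6.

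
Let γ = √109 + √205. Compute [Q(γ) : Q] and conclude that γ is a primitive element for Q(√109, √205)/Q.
[Q(γ) : Q] = 4 (equivalently, Q(γ) = Q(√109, √205))

Obviously Q(γ) ⊆ Q(√109, √205), and [Q(√109, √205):Q] = 4 (since 109, 205 are distinct squarefree integers > 1 with 22345 not a perfect square). To show equality we compute the minimal polynomial of γ. From γ = √109 + √205: γ^2 = 109 + 2√(22345) + 205 = 314 + 2√(22345), so γ^2 - 314 = 2√(22345); squaring, (γ^2 - 314)^2 = 4·22345, i.e. γ^4 - 628γ^2 + 98596 - 89380 = 0, i.e. γ^4 - 628γ^2 + 9216 = 0. So γ is a root of x^4 - 628x^2 + 9216. This polynomial is irreducible over Q: it has no rational root (each ±√109 ± √205 is irrational), and any factorization into two quadratics over Q would force √(22345) ∈ Q (pairing opposite roots) or √109, √205 ∈ Q (other pairings), all impossible. Hence [Q(γ):Q] = 4 = [Q(√109, √205):Q], so Q(γ) = Q(√109, √205).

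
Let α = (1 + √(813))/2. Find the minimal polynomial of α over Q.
m_α(x) = x^2 - x - 203

From 2α - 1 = √(813), squaring gives (2α - 1)^2 = 813, i.e. 4α^2 - 4α + 1 = 813, so α^2 - α + (1 - 813)/4 = 0. Since 813 ≡ 1 (mod 4), (1 - 813)/4 = -203 ∈ Z. The polynomial x^2 - x - 203 has discriminant 1 - 4·(-203) = 813, which is not a perfect square in Q (d = 813 is squarefree and ≠ 1), so x^2 - x - 203 is irreducible over Q. It is the minimal polynomial of α.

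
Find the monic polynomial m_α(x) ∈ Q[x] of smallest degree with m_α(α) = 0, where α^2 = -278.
m_α(x) = x^2 + 278

α satisfies α^2 + 278 = 0, so x^2 + 278 annihilates α. Since d = -278 is squarefree and ≠ 1, it is not a perfect square in Q, so x^2 + 278 has no rational root and is therefore irreducible over Q (a degree-2 polynomial over a field is irreducible iff it has no root). Hence m_α(x) = x^2 + 278.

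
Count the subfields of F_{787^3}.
F_{787^3} has 2 subfields

The subfields of F_{p^n} are exactly the fields F_{p^d} for d | n (each is the fixed field of the unique index-d subgroup of Gal(F_{p^n}/F_p) ≅ Z/nZ). The divisors of n = 3 are {1, 3}, giving 2 subfields: F_{787^1}, F_{787^3}.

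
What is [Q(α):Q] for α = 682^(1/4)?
[Q(α):Q] = 4

α is a root of x^4 - 682. By Eisenstein's criterion at the prime p = 2 (which divides the constant term 682 but p^2 = 4 does not, since 682 is squarefree), x^4 - 682 is irreducible over Q. Hence [Q(α):Q] = 4.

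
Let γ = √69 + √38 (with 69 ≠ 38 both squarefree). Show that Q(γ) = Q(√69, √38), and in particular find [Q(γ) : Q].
[Q(γ) : Q] = 4 (equivalently, Q(γ) = Q(√69, √38))

Obviously Q(γ) ⊆ Q(√69, √38), and [Q(√69, √38):Q] = 4 (since 69, 38 are distinct squarefree integers > 1 with 2622 not a perfect square). To show equality we compute the minimal polynomial of γ. From γ = √69 + √38: γ^2 = 69 + 2√(2622) + 38 = 107 + 2√(2622), so γ^2 - 107 = 2√(2622); squaring, (γ^2 - 107)^2 = 4·2622, i.e. γ^4 - 214γ^2 + 11449 - 10488 = 0, i.e. γ^4 - 214γ^2 + 961 = 0. So γ is a root of x^4 - 214x^2 + 961. This polynomial is irreducible over Q: it has no rational root (each ±√69 ± √38 is irrational), and any factorization into two quadratics over Q would force √(2622) ∈ Q (pairing opposite roots) or √69, √38 ∈ Q (other pairings), all impossible. Hence [Q(γ):Q] = 4 = [Q(√69, √38):Q], so Q(γ) = Q(√69, √38).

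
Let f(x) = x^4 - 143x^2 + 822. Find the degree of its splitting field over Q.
[K : Q] = 4

Solving the quadratic in x^2: x^2 = (143 ± √(143^2 - 4·822))/2 = (143 ± √17161)/2 = (143 ± 131)/2, giving x^2 = 6 or x^2 = 137. So f(x) = (x^2 - 6)(x^2 - 137) and the roots of f are ±√6, ±√137. Hence the splitting field is K = Q(√6, √137). Since 6 and 137 are distinct squarefree integers > 1, their product 822 is not a perfect square, so √137 ∉ Q(√6). By the tower law [K:Q] = [Q(√6,√137):Q(√6)] · [Q(√6):Q] = 2 · 2 = 4.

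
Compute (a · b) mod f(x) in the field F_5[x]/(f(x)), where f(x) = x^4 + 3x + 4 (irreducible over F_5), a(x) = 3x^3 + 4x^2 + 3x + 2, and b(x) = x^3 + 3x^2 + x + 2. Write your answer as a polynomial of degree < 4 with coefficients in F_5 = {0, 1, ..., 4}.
a · b ≡ 2x^3 + x^2 + 2x + 2 (mod f(x))

Multiply in F_5[x]: a(x)·b(x) = (3x^3 + 4x^2 + 3x + 2)·(x^3 + 3x^2 + x + 2) = 3x^6 + 3x^5 + 3x^4 + x^3 + 2x^2 + 3x + 4. This has degree ≥ 4, so divide by f(x) over F_5: 3x^6 + 3x^5 + 3x^4 + x^3 + 2x^2 + 3x + 4 = (3x^2 + 3x + 3)·(x^4 + 3x + 4) + (2x^3 + x^2 + 2x + 2). Hence a·b ≡ 2x^3 + x^2 + 2x + 2 (mod f). (F_5[x]/(f) is a field with 5^4 = 625 elements since f is irreducible of degree 4.)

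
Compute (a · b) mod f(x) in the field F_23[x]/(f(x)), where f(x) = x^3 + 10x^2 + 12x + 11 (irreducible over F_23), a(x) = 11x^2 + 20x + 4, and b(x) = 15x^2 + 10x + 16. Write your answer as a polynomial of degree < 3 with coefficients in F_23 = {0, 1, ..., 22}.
a · b ≡ 16x + 19 (mod f(x))

Multiply in F_23[x]: a(x)·b(x) = (11x^2 + 20x + 4)·(15x^2 + 10x + 16) = 4x^4 + 19x^3 + 22x^2 + 15x + 18. This has degree ≥ 3, so divide by f(x) over F_23: 4x^4 + 19x^3 + 22x^2 + 15x + 18 = (4x + 2)·(x^3 + 10x^2 + 12x + 11) + (16x + 19). Hence a·b ≡ 16x + 19 (mod f). (F_23[x]/(f) is a field with 23^3 = 12167 elements since f is irreducible of degree 3.)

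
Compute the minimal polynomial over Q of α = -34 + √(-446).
m_α(x) = x^2 + 68x + 1602

From α + 34 = √(-446), squaring gives (α + 34)^2 = -446, i.e. α^2 + 68α + 1156 = -446, so α^2 + 68α + 1602 = 0. The discriminant of x^2 + 68x + 1602 is (68)^2 - 4·(1602) = 4624 - 6408 = -1784, and 4·(-446) is not a perfect square in Q since -446 is squarefree and ≠ 1. Hence x^2 + 68x + 1602 is irreducible over Q and is the minimal polynomial of α.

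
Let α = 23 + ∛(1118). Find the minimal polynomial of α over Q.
m_α(x) = x^3 - 69x^2 + 1587x - 13285

Set β = α - 23 = ∛(1118), so β^3 = 1118. Then (α - 23)^3 - 1118 = 0, i.e. α is a root of g(x) = (x - 23)^3 - 1118 = x^3 - 69x^2 + 1587x - 13285. Since g(x) = h(x - 23) where h(x) = x^3 - 1118, and h is irreducible over Q (because 1118 is not a perfect cube, so h has no rational root, and a monic cubic with no rational root is irreducible), g is also irreducible (irreducibility is preserved under the substitution x → x - 23). Hence m_α(x) = x^3 - 69x^2 + 1587x - 13285.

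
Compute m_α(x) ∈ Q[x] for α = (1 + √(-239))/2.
m_α(x) = x^2 - x + 60

From 2α - 1 = √(-239), squaring gives (2α - 1)^2 = -239, i.e. 4α^2 - 4α + 1 = -239, so α^2 - α + (1 + 239)/4 = 0. Since -239 ≡ 1 (mod 4), (1 + 239)/4 = 60 ∈ Z. The polynomial x^2 - x + 60 has discriminant 1 - 4·(60) = -239, which is not a perfect square in Q (d = -239 is squarefree and ≠ 1), so x^2 - x + 60 is irreducible over Q. It is the minimal polynomial of α.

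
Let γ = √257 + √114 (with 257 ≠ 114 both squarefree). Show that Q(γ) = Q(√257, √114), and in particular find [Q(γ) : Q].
[Q(γ) : Q] = 4 (equivalently, Q(γ) = Q(√257, √114))

Obviously Q(γ) ⊆ Q(√257, √114), and [Q(√257, √114):Q] = 4 (since 257, 114 are distinct squarefree integers > 1 with 29298 not a perfect square). To show equality we compute the minimal polynomial of γ. From γ = √257 + √114: γ^2 = 257 + 2√(29298) + 114 = 371 + 2√(29298), so γ^2 - 371 = 2√(29298); squaring, (γ^2 - 371)^2 = 4·29298, i.e. γ^4 - 742γ^2 + 137641 - 117192 = 0, i.e. γ^4 - 742γ^2 + 20449 = 0. So γ is a root of x^4 - 742x^2 + 20449. This polynomial is irreducible over Q: it has no rational root (each ±√257 ± √114 is irrational), and any factorization into two quadratics over Q would force √(29298) ∈ Q (pairing opposite roots) or √257, √114 ∈ Q (other pairings), all impossible. Hence [Q(γ):Q] = 4 = [Q(√257, √114):Q], so Q(γ) = Q(√257, √114).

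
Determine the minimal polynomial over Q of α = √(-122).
m_α(x) = x^2 + 122

α satisfies α^2 + 122 = 0, so x^2 + 122 annihilates α. Since d = -122 is squarefree and ≠ 1, it is not a perfect square in Q, so x^2 + 122 has no rational root and is therefore irreducible over Q (a degree-2 polynomial over a field is irreducible iff it has no root). Hence m_α(x) = x^2 + 122.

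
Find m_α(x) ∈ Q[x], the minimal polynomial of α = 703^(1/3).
m_α(x) = x^3 - 703

α satisfies α^3 = 703, so x^3 - 703 annihilates α. By the rational root test, a rational root p/q (in lowest terms) of x^3 - 703 would satisfy p^3 = 703 q^3, forcing q = 1 and p^3 = 703; but 703 is not a perfect cube, contradiction. A monic cubic over Q with no rational root is irreducible (any nontrivial factorization would include a linear factor). Hence x^3 - 703 is the minimal polynomial of α, and in particular [Q(α):Q] = 3.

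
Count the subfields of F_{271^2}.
F_{271^2} has 2 subfields

The subfields of F_{p^n} are exactly the fields F_{p^d} for d | n (each is the fixed field of the unique index-d subgroup of Gal(F_{p^n}/F_p) ≅ Z/nZ). The divisors of n = 2 are {1, 2}, giving 2 subfields: F_{271^1}, F_{271^2}.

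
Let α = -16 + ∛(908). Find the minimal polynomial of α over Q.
m_α(x) = x^3 + 48x^2 + 768x + 3188

Set β = α + 16 = ∛(908), so β^3 = 908. Then (α + 16)^3 - 908 = 0, i.e. α is a root of g(x) = (x + 16)^3 - 908 = x^3 + 48x^2 + 768x + 3188. Since g(x) = h(x + 16) where h(x) = x^3 - 908, and h is irreducible over Q (because 908 is not a perfect cube, so h has no rational root, and a monic cubic with no rational root is irreducible), g is also irreducible (irreducibility is preserved under the substitution x → x + 16). Hence m_α(x) = x^3 + 48x^2 + 768x + 3188.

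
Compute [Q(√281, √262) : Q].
[Q(√281, √262) : Q] = 4

[Q(√281):Q] = 2 (min poly x^2 - 281, irreducible since 281 is squarefree > 1). For the top step, suppose √262 ∈ Q(√281), say √262 = c + d√281 with c, d ∈ Q. Squaring: 262 = c^2 + 281d^2 + 2cd√281. Since √281 ∉ Q this forces 2cd = 0. If d = 0 then √262 = c ∈ Q, contradicting 262 squarefree > 1. If c = 0 then 262 = 281d^2, so 281·262 = (281d)^2 is a perfect square in Q — but 281·262 = 73622 is not a perfect square (since 281 and 262 are distinct squarefree integers). Contradiction. Hence √262 ∉ Q(√281), so x^2 - 262 stays irreducible over Q(√281) and [Q(√281, √262) : Q(√281)] = 2. By the tower law, [Q(√281, √262) : Q] = 2 · 2 = 4.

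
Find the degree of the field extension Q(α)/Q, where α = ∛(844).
[Q(α):Q] = 3

The minimal polynomial of α is x^3 - 844, irreducible over Q since 844 is not a perfect cube (so x^3 - 844 has no rational root). Hence [Q(α):Q] = deg(m_α) = 3.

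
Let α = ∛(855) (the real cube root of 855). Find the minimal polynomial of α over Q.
m_α(x) = x^3 - 855

α satisfies α^3 = 855, so x^3 - 855 annihilates α. By the rational root test, a rational root p/q (in lowest terms) of x^3 - 855 would satisfy p^3 = 855 q^3, forcing q = 1 and p^3 = 855; but 855 is not a perfect cube, contradiction. A monic cubic over Q with no rational root is irreducible (any nontrivial factorization would include a linear factor). Hence x^3 - 855 is the minimal polynomial of α, and in particular [Q(α):Q] = 3.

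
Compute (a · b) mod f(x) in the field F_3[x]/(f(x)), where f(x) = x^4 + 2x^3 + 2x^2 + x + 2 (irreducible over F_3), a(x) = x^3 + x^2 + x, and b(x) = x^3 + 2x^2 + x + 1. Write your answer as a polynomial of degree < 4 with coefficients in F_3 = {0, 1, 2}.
a · b ≡ x^3 + 2x^2 + 2x (mod f(x))

Multiply in F_3[x]: a(x)·b(x) = (x^3 + x^2 + x)·(x^3 + 2x^2 + x + 1) = x^6 + x^4 + x^3 + 2x^2 + x. This has degree ≥ 4, so divide by f(x) over F_3: x^6 + x^4 + x^3 + 2x^2 + x = (x^2 + x)·(x^4 + 2x^3 + 2x^2 + x + 2) + (x^3 + 2x^2 + 2x). Hence a·b ≡ x^3 + 2x^2 + 2x (mod f). (F_3[x]/(f) is a field with 3^4 = 81 elements since f is irreducible of degree 4.)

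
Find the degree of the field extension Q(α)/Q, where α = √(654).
[Q(α):Q] = 2

[Q(α):Q] equals the degree of the minimal polynomial of α. Here α^2 = 654 and x^2 - 654 is irreducible (d = 654 is squarefree, ≠ 1, hence not a square), so deg(m_α) = 2. Thus [Q(α):Q] = 2.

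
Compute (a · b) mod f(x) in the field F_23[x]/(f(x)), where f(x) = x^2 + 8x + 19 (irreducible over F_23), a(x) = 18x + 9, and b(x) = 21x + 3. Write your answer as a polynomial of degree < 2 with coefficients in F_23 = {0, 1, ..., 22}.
a · b ≡ 2x + 21 (mod f(x))

Multiply in F_23[x]: a(x)·b(x) = (18x + 9)·(21x + 3) = 10x^2 + 13x + 4. This has degree ≥ 2, so divide by f(x) over F_23: 10x^2 + 13x + 4 = (10)·(x^2 + 8x + 19) + (2x + 21). Hence a·b ≡ 2x + 21 (mod f). (F_23[x]/(f) is a field with 23^2 = 529 elements since f is irreducible of degree 2.)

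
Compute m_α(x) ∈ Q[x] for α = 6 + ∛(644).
m_α(x) = x^3 - 18x^2 + 108x - 860

Set β = α - 6 = ∛(644), so β^3 = 644. Then (α - 6)^3 - 644 = 0, i.e. α is a root of g(x) = (x - 6)^3 - 644 = x^3 - 18x^2 + 108x - 860. Since g(x) = h(x - 6) where h(x) = x^3 - 644, and h is irreducible over Q (because 644 is not a perfect cube, so h has no rational root, and a monic cubic with no rational root is irreducible), g is also irreducible (irreducibility is preserved under the substitution x → x - 6). Hence m_α(x) = x^3 - 18x^2 + 108x - 860.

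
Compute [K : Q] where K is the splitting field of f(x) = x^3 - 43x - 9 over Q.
[K : Q] = 6

By the rational root test, any rational root of the monic integer polynomial f(x) = x^3 - 43x - 9 must be an integer dividing the constant term -9, i.e. one of ±{1, 3, 9}. Evaluating: f(1) = -51, f(-1) = 33, f(3) = -111, f(-3) = 93, f(9) = 333, f(-9) = -351; none is 0, so f has no rational root and is therefore irreducible over Q (a cubic with no linear factor over a field is irreducible). For an irreducible cubic, the Galois group is A_3 or S_3 according as the discriminant disc(f) = -4a^3 - 27b^2 = -4·(-43)^3 - 27·(-9)^2 = 315841 is or is not a square in Q. Here disc(f) = 315841 is not a perfect square in Q, so the Galois group of f over Q is not contained in A_3 and must be all of S_3. The splitting field has degree |S_3| = 6 over Q, so [K : Q] = 6.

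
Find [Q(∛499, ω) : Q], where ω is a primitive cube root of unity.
[Q(∛499, ω) : Q] = 6

[Q(∛499):Q] = 3 (min poly x^3 - 499, irreducible since 499 is not a perfect cube). [Q(ω):Q] = 2 (min poly x^2 + x + 1). Since Q(∛499) ⊂ R and ω ∉ R, we have ω ∉ Q(∛499), so x^2 + x + 1 remains irreducible over Q(∛499) and [Q(∛499, ω) : Q(∛499)] = 2. By the tower law, [Q(∛499, ω) : Q] = 3 · 2 = 6. (In fact Q(∛499, ω) is the splitting field of x^3 - 499 over Q.)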